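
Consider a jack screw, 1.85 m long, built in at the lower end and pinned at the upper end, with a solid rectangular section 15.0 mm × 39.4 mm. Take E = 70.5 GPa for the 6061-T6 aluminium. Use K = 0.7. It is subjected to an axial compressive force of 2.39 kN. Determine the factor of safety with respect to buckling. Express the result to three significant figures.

Buckling occurs about the weak axis: I_min = h·b³/12 with b = 15.0 mm (the shorter side).
I_min = 39.4×15.0³/12 = 1.108×10^4 mm⁴
I = 1.108×10^4 mm⁴ = 1.108×10^-8 m⁴
Effective length L_e = K·L = 0.7 × 1.85 = 1.295 m
P_cr = π²EI / L_e² = π² × 70.5×10⁹ × 1.108×10^-8 / 1.295² = 4.598×10^3 N
Factor of safety n = P_cr / P = 4.5977 / 2.39 = 1.92

n ≈ 1.92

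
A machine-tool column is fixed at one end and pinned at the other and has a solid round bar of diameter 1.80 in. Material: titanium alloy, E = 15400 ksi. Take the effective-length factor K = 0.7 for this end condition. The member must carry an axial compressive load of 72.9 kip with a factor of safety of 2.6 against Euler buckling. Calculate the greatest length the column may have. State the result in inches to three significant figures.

I = πd⁴/64 = π×1.80⁴/64 = 0.5153 in⁴
Required critical load P_cr = n·P = 2.6 × 72.9 = 189.5 kip = 1.895×10^5 lb
From P_cr = π²EI/(K·L)²:  L = (1/K)·√(π²EI/P_cr) = (1/0.7)·√(π²×1.54×10^7×0.5153/1.895×10^5)
L = 29.0 in

L_max ≈ 29.0 in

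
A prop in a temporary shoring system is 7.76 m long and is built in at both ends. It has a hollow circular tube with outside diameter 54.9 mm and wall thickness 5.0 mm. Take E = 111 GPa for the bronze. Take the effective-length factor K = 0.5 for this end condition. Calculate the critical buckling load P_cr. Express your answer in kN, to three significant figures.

P_cr ≈ 17.9 kN

Inner diameter d_i = 54.9 − 2×5.0 = 44.90 mm
I = π(d_o⁴ − d_i⁴)/64 = π(54.9⁴ − 44.90⁴)/64 = 2.464×10^5 mm⁴
I = 2.464×10^5 mm⁴ = 2.464×10^-7 m⁴
Effective length L_e = K·L = 0.5 × 7.76 = 3.880 m
P_cr = π²EI / L_e² = π² × 111×10⁹ × 2.464×10^-7 / 3.880² = 1.793×10^4 N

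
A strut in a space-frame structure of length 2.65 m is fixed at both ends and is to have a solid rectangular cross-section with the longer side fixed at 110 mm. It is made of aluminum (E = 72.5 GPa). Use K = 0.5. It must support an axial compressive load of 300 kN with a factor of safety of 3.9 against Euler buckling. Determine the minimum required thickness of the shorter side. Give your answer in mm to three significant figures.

b ≈ 67.9 mm

Required P_cr = n·P = 3.9 × 300 = 1170 kN
L_e = K·L = 0.5 × 2.65 = 1.325 m
Required I = P_cr·L_e²/(π²E) = 1.170×10^6 × 1.325² / (π² × 7.25×10^10) = 2.871×10^-6 m⁴
I_req = 2.871×10^6 mm⁴
Rectangle, weak axis: I_min = h·b³/12 with h = 110 mm fixed  ⇒  b = (12I/h)^(1/3) = 67.9 mm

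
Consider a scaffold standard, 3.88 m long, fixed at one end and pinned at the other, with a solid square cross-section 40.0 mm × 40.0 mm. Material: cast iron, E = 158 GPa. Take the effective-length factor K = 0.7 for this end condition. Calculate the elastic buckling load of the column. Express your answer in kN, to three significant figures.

P_cr ≈ 45.1 kN

I = a⁴/12 = 40.0⁴/12 = 2.133×10^5 mm⁴
I = 2.133×10^5 mm⁴ = 2.133×10^-7 m⁴
Effective length L_e = K·L = 0.7 × 3.88 = 2.716 m
P_cr = π²EI / L_e² = π² × 158×10⁹ × 2.133×10^-7 / 2.716² = 4.510×10^4 N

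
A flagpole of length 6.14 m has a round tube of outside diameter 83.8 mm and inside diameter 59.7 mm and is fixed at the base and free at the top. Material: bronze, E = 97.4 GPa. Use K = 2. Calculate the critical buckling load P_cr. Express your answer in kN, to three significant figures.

P_cr ≈ 11.5 kN

d_o = 83.8 mm, d_i = 59.7 mm
I = π(d_o⁴ − d_i⁴)/64 = π(83.8⁴ − 59.70⁴)/64 = 1.797×10^6 mm⁴
I = 1.797×10^6 mm⁴ = 1.797×10^-6 m⁴
Effective length L_e = K·L = 2 × 6.14 = 12.28 m
P_cr = π²EI / L_e² = π² × 97.4×10⁹ × 1.797×10^-6 / 12.28² = 1.146×10^4 N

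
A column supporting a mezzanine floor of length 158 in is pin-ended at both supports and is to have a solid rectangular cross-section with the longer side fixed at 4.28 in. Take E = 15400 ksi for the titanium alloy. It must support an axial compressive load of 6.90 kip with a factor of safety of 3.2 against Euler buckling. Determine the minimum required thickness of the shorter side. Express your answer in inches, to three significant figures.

b ≈ 2.17 in

Required P_cr = n·P = 3.2 × 6.90 = 22.08 kip
L_e = K·L = 1 × 158 = 158.0 in
Required I = P_cr·L_e²/(π²E) = 2.208×10^4 × 158.0² / (π² × 1.54×10^7) = 3.627 in⁴
Rectangle, weak axis: I_min = h·b³/12 with h = 4.28 in fixed  ⇒  b = (12I/h)^(1/3) = 2.17 in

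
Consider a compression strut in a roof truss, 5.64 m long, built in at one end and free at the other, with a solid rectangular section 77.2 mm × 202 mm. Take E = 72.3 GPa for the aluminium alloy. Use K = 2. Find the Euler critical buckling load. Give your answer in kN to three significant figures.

P_cr ≈ 43.4 kN

Buckling occurs about the weak axis: I_min = h·b³/12 with b = 77.2 mm (the shorter side).
I_min = 202×77.2³/12 = 7.745×10^6 mm⁴
I = 7.745×10^6 mm⁴ = 7.745×10^-6 m⁴
Effective length L_e = K·L = 2 × 5.64 = 11.28 m
P_cr = π²EI / L_e² = π² × 72.3×10⁹ × 7.745×10^-6 / 11.28² = 4.344×10^4 N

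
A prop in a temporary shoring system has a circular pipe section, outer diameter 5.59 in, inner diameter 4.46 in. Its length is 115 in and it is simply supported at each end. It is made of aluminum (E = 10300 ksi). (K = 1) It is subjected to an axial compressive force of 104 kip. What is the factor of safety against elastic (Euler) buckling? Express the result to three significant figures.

n ≈ 2.11

d_o = 5.59 in, d_i = 4.46 in
I = π(d_o⁴ − d_i⁴)/64 = π(5.59⁴ − 4.460⁴)/64 = 28.51 in⁴
Effective length L_e = K·L = 1 × 115 = 115.0 in
P_cr = π²EI / L_e² = π² × 10300×10³ × 28.51 / 115.0² = 2.191×10^5 lb
Factor of safety n = P_cr / P = 219.14 / 104 = 2.11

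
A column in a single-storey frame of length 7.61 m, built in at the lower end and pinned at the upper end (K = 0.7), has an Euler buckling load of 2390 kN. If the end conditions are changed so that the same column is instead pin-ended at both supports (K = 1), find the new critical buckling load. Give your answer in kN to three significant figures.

P_cr ≈ 1170 kN

P_cr ∝ 1/K², so P_cr,new = P_cr,old × (K_old/K_new)² = 2390 × (0.7/1)²
= 2390 × 0.4900 = 1170 kN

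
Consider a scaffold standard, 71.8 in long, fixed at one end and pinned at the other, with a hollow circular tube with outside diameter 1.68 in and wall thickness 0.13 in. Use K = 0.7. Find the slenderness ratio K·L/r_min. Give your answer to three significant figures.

Inner diameter d_i = 1.68 − 2×0.13 = 1.420 in
I = π(d_o⁴ − d_i⁴)/64 = π(1.68⁴ − 1.420⁴)/64 = 0.1914 in⁴
A = 0.6330 in²;  r_min = √(I/A) = √(0.1914/0.6330) = 0.5499 in
L_e = K·L = 0.7 × 71.8 = 50.26 in
λ = L_e / r_min = 50.260 / 0.5499 = 91.4

λ ≈ 91.4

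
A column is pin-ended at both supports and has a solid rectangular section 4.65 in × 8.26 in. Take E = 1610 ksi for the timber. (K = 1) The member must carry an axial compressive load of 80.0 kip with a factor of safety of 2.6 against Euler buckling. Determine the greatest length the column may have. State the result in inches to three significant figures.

Buckling occurs about the weak axis: I_min = h·b³/12 with b = 4.65 in (the shorter side).
I_min = 8.26×4.65³/12 = 69.21 in⁴
Required critical load P_cr = n·P = 2.6 × 80.0 = 208.0 kip = 2.080×10^5 lb
From P_cr = π²EI/(K·L)²:  L = (1/K)·√(π²EI/P_cr) = (1/1)·√(π²×1.61×10^6×69.21/2.080×10^5)
L = 72.7 in

L_max ≈ 72.7 in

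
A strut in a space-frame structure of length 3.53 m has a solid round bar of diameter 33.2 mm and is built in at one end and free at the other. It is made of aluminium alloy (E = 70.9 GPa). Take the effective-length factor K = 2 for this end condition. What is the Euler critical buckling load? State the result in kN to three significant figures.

I = πd⁴/64 = π×33.2⁴/64 = 5.964×10^4 mm⁴
I = 5.964×10^4 mm⁴ = 5.964×10^-8 m⁴
Effective length L_e = K·L = 2 × 3.53 = 7.060 m
P_cr = π²EI / L_e² = π² × 70.9×10⁹ × 5.964×10^-8 / 7.060² = 837.3 N

P_cr ≈ 0.837 kN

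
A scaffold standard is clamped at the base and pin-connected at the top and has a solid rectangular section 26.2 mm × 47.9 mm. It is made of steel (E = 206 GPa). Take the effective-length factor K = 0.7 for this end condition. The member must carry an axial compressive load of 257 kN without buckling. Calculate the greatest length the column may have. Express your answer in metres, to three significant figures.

Buckling occurs about the weak axis: I_min = h·b³/12 with b = 26.2 mm (the shorter side).
I_min = 47.9×26.2³/12 = 7.179×10^4 mm⁴
I = 7.179×10^-8 m⁴
At the buckling limit P_cr = P = 2.570×10^5 N
From P_cr = π²EI/(K·L)²:  L = (1/K)·√(π²EI/P_cr) = (1/0.7)·√(π²×2.06×10^11×7.179×10^-8/2.570×10^5)
L = 1.08 m

L_max ≈ 1.08 m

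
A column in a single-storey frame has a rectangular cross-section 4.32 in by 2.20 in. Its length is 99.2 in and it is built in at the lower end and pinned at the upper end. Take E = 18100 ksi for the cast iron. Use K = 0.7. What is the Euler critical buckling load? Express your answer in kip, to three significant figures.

P_cr ≈ 142 kip

Buckling occurs about the weak axis: I_min = h·b³/12 with b = 2.20 in (the shorter side).
I_min = 4.32×2.20³/12 = 3.833 in⁴
Effective length L_e = K·L = 0.7 × 99.2 = 69.44 in
P_cr = π²EI / L_e² = π² × 18100×10³ × 3.833 / 69.44² = 1.420×10^5 lb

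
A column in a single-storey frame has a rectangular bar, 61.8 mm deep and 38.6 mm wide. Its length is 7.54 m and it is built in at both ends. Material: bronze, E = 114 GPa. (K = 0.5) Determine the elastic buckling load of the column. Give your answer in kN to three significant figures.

P_cr ≈ 23.4 kN

Buckling occurs about the weak axis: I_min = h·b³/12 with b = 38.6 mm (the shorter side).
I_min = 61.8×38.6³/12 = 2.962×10^5 mm⁴
I = 2.962×10^5 mm⁴ = 2.962×10^-7 m⁴
Effective length L_e = K·L = 0.5 × 7.54 = 3.770 m
P_cr = π²EI / L_e² = π² × 114×10⁹ × 2.962×10^-7 / 3.770² = 2.345×10^4 N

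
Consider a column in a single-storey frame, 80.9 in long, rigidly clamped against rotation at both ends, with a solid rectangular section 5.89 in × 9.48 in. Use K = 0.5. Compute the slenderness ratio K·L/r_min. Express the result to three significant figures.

Buckling occurs about the weak axis: I_min = h·b³/12 with b = 5.89 in (the shorter side).
I_min = 9.48×5.89³/12 = 161.4 in⁴
A = 55.84 in²;  r_min = √(I/A) = √(161.4/55.84) = 1.700 in
L_e = K·L = 0.5 × 80.9 = 40.45 in
λ = L_e / r_min = 40.450 / 1.700 = 23.8

λ ≈ 23.8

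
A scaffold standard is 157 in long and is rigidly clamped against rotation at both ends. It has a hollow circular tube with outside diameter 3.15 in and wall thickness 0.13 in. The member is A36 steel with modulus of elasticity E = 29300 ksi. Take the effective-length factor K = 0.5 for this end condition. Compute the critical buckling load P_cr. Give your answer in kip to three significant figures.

Inner diameter d_i = 3.15 − 2×0.13 = 2.890 in
I = π(d_o⁴ − d_i⁴)/64 = π(3.15⁴ − 2.890⁴)/64 = 1.409 in⁴
Effective length L_e = K·L = 0.5 × 157 = 78.50 in
P_cr = π²EI / L_e² = π² × 29300×10³ × 1.409 / 78.50² = 6.611×10^4 lb

P_cr ≈ 66.1 kip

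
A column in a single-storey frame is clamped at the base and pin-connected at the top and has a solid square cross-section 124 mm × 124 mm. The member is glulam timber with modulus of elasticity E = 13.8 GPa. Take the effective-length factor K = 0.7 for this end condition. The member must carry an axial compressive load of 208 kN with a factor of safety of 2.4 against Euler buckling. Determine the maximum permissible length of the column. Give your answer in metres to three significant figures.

L_max ≈ 3.31 m

I = a⁴/12 = 124⁴/12 = 1.970×10^7 mm⁴
I = 1.970×10^-5 m⁴
Required critical load P_cr = n·P = 2.4 × 208 = 499.2 kN = 4.992×10^5 N
From P_cr = π²EI/(K·L)²:  L = (1/K)·√(π²EI/P_cr) = (1/0.7)·√(π²×1.38×10^10×1.970×10^-5/4.992×10^5)
L = 3.31 m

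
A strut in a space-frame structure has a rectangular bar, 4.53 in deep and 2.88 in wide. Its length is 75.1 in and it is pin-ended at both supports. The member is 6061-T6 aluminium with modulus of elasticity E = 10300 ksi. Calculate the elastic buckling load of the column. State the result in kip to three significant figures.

Buckling occurs about the weak axis: I_min = h·b³/12 with b = 2.88 in (the shorter side).
I_min = 4.53×2.88³/12 = 9.018 in⁴
Effective length L_e = K·L = 1 × 75.1 = 75.10 in
P_cr = π²EI / L_e² = π² × 10300×10³ × 9.018 / 75.10² = 1.625×10^5 lb

P_cr ≈ 163 kip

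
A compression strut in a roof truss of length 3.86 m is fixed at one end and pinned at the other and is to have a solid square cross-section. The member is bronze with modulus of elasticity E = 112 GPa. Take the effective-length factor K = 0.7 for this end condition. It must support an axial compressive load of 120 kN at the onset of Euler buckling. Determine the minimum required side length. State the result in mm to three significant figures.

a ≈ 55.5 mm

L_e = K·L = 0.7 × 3.86 = 2.702 m
Required I = P_cr·L_e²/(π²E) = 1.200×10^5 × 2.702² / (π² × 1.12×10^11) = 7.926×10^-7 m⁴
I_req = 7.926×10^5 mm⁴
Solid square: I = a⁴/12  ⇒  a = (12I)^(1/4) = (12×7.926×10^5)^(1/4) = 55.5 mm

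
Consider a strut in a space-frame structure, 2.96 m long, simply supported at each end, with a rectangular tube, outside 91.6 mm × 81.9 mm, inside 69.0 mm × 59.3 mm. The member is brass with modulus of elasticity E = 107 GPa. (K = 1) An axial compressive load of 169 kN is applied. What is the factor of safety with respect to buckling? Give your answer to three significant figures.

Weak-axis I_min = (h_o·b_o³ − h_i·b_i³)/12 with b_o = 81.9, b_i = 59.30 mm (shorter outer/inner sides).
I_min = (91.6×81.9³ − 69.00×59.30³)/12 = 2.994×10^6 mm⁴
I = 2.994×10^6 mm⁴ = 2.994×10^-6 m⁴
Effective length L_e = K·L = 1 × 2.96 = 2.960 m
P_cr = π²EI / L_e² = π² × 107×10⁹ × 2.994×10^-6 / 2.960² = 3.609×10^5 N
Factor of safety n = P_cr / P = 360.91 / 169 = 2.14

n ≈ 2.14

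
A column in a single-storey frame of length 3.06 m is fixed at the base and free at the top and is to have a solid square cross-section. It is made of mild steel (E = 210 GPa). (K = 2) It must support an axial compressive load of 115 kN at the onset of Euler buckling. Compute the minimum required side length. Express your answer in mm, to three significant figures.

a ≈ 70.7 mm

L_e = K·L = 2 × 3.06 = 6.120 m
Required I = P_cr·L_e²/(π²E) = 1.150×10^5 × 6.120² / (π² × 2.10×10^11) = 2.078×10^-6 m⁴
I_req = 2.078×10^6 mm⁴
Solid square: I = a⁴/12  ⇒  a = (12I)^(1/4) = (12×2.078×10^6)^(1/4) = 70.7 mm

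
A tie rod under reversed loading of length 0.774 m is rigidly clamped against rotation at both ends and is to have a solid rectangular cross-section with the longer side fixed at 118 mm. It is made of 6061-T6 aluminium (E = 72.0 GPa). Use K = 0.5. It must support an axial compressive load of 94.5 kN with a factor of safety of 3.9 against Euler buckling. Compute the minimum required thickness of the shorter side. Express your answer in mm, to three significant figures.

b ≈ 19.9 mm

Required P_cr = n·P = 3.9 × 94.5 = 368.6 kN
L_e = K·L = 0.5 × 0.774 = 0.3870 m
Required I = P_cr·L_e²/(π²E) = 3.686×10^5 × 0.3870² / (π² × 7.20×10^10) = 7.768×10^-8 m⁴
I_req = 7.768×10^4 mm⁴
Rectangle, weak axis: I_min = h·b³/12 with h = 118 mm fixed  ⇒  b = (12I/h)^(1/3) = 19.9 mm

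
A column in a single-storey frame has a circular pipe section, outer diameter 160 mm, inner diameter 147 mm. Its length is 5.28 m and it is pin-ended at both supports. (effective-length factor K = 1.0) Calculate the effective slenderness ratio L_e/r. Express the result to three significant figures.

d_o = 160 mm, d_i = 147 mm
I = π(d_o⁴ − d_i⁴)/64 = π(160⁴ − 147.0⁴)/64 = 9.249×10^6 mm⁴
A = 3.135×10^3 mm²;  r_min = √(I/A) = √(9.249×10^6/3.135×10^3) = 54.32 mm
L_e = K·L = 1 × 5.28 m = 5.280 m = 5280.0 mm
λ = L_e / r_min = 5280.0 / 54.32 = 97.2

λ ≈ 97.2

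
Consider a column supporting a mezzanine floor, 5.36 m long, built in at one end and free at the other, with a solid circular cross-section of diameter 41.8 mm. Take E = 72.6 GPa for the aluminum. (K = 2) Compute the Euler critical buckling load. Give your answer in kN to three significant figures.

P_cr ≈ 0.934 kN

I = πd⁴/64 = π×41.8⁴/64 = 1.499×10^5 mm⁴
I = 1.499×10^5 mm⁴ = 1.499×10^-7 m⁴
Effective length L_e = K·L = 2 × 5.36 = 10.72 m
P_cr = π²EI / L_e² = π² × 72.6×10⁹ × 1.499×10^-7 / 10.72² = 934.4 N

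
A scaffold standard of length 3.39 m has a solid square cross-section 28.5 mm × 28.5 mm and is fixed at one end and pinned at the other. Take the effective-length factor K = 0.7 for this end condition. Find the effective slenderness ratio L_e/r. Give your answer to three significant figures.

For a square r = a/√12 = 28.5/√12 = 8.227 mm
L_e = K·L = 0.7 × 3.39 m = 2.373 m = 2373.0 mm
λ = L_e / r_min = 2373.0 / 8.227 = 288

λ ≈ 288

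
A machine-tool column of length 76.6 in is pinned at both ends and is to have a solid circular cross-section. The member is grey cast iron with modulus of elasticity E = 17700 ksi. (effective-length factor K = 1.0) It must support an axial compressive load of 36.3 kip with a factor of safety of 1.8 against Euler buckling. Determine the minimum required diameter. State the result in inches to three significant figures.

d ≈ 2.59 in

Required P_cr = n·P = 1.8 × 36.3 = 65.34 kip
L_e = K·L = 1 × 76.6 = 76.60 in
Required I = P_cr·L_e²/(π²E) = 6.534×10^4 × 76.60² / (π² × 1.77×10^7) = 2.195 in⁴
Solid circle: I = πd⁴/64  ⇒  d = (64I/π)^(1/4) = (64×2.195/π)^(1/4) = 2.59 in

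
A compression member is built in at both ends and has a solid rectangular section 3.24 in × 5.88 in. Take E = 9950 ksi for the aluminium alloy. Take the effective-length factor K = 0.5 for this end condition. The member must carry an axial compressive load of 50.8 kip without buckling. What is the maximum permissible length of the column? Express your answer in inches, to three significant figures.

L_max ≈ 359 in

Buckling occurs about the weak axis: I_min = h·b³/12 with b = 3.24 in (the shorter side).
I_min = 5.88×3.24³/12 = 16.67 in⁴
At the buckling limit P_cr = P = 5.080×10^4 lb
From P_cr = π²EI/(K·L)²:  L = (1/K)·√(π²EI/P_cr) = (1/0.5)·√(π²×9.95×10^6×16.67/5.080×10^4)
L = 359 in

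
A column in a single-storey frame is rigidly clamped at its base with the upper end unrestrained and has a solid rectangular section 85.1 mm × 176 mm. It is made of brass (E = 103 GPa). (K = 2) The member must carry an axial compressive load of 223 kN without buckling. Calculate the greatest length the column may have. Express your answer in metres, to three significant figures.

L_max ≈ 3.21 m

Buckling occurs about the weak axis: I_min = h·b³/12 with b = 85.1 mm (the shorter side).
I_min = 176×85.1³/12 = 9.039×10^6 mm⁴
I = 9.039×10^-6 m⁴
At the buckling limit P_cr = P = 2.230×10^5 N
From P_cr = π²EI/(K·L)²:  L = (1/K)·√(π²EI/P_cr) = (1/2)·√(π²×1.03×10^11×9.039×10^-6/2.230×10^5)
L = 3.21 m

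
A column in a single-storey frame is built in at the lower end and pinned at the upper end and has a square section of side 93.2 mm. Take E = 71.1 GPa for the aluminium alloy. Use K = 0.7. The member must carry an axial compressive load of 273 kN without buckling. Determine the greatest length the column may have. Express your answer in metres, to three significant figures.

L_max ≈ 5.74 m

I = a⁴/12 = 93.2⁴/12 = 6.288×10^6 mm⁴
I = 6.288×10^-6 m⁴
At the buckling limit P_cr = P = 2.730×10^5 N
From P_cr = π²EI/(K·L)²:  L = (1/K)·√(π²EI/P_cr) = (1/0.7)·√(π²×7.11×10^10×6.288×10^-6/2.730×10^5)
L = 5.74 m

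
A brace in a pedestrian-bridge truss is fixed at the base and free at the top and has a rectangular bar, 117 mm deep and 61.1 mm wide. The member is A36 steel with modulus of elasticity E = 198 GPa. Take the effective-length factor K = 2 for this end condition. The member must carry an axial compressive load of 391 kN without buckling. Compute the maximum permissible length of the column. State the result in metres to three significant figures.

L_max ≈ 1.67 m

Buckling occurs about the weak axis: I_min = h·b³/12 with b = 61.1 mm (the shorter side).
I_min = 117×61.1³/12 = 2.224×10^6 mm⁴
I = 2.224×10^-6 m⁴
At the buckling limit P_cr = P = 3.910×10^5 N
From P_cr = π²EI/(K·L)²:  L = (1/K)·√(π²EI/P_cr) = (1/2)·√(π²×1.98×10^11×2.224×10^-6/3.910×10^5)
L = 1.67 m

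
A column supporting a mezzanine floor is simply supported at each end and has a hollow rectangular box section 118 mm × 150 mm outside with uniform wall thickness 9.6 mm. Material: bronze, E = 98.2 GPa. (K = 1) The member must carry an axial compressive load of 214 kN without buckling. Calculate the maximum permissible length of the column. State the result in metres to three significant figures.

L_max ≈ 6.74 m

Inner dimensions: h_i = 150 − 2×9.6 = 130.8 mm, b_i = 118 − 2×9.6 = 98.80 mm
Weak-axis I_min = (h_o·b_o³ − h_i·b_i³)/12 with b_o = 118, b_i = 98.80 mm (shorter outer/inner sides).
I_min = (150×118³ − 130.8×98.80³)/12 = 1.003×10^7 mm⁴
I = 1.003×10^-5 m⁴
At the buckling limit P_cr = P = 2.140×10^5 N
From P_cr = π²EI/(K·L)²:  L = (1/K)·√(π²EI/P_cr) = (1/1)·√(π²×9.82×10^10×1.003×10^-5/2.140×10^5)
L = 6.74 m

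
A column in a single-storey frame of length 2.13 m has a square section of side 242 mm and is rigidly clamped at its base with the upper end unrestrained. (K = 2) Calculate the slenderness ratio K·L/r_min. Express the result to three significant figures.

For a square r = a/√12 = 242/√12 = 69.86 mm
L_e = K·L = 2 × 2.13 m = 4.260 m = 4260.0 mm
λ = L_e / r_min = 4260.0 / 69.86 = 61.0

λ ≈ 61.0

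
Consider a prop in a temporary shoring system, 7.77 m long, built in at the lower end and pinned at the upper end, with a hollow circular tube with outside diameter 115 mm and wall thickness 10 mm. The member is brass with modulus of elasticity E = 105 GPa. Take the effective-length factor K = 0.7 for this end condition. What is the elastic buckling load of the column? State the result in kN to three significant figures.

P_cr ≈ 161 kN

Inner diameter d_i = 115 − 2×10 = 95.00 mm
I = π(d_o⁴ − d_i⁴)/64 = π(115⁴ − 95.00⁴)/64 = 4.587×10^6 mm⁴
I = 4.587×10^6 mm⁴ = 4.587×10^-6 m⁴
Effective length L_e = K·L = 0.7 × 7.77 = 5.439 m
P_cr = π²EI / L_e² = π² × 105×10⁹ × 4.587×10^-6 / 5.439² = 1.607×10^5 N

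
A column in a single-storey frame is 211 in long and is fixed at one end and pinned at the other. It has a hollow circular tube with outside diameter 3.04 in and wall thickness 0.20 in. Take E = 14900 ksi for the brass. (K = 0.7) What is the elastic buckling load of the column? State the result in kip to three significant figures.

P_cr ≈ 12.2 kip

Inner diameter d_i = 3.04 − 2×0.20 = 2.640 in
I = π(d_o⁴ − d_i⁴)/64 = π(3.04⁴ − 2.640⁴)/64 = 1.808 in⁴
Effective length L_e = K·L = 0.7 × 211 = 147.7 in
P_cr = π²EI / L_e² = π² × 14900×10³ × 1.808 / 147.7² = 1.219×10^4 lb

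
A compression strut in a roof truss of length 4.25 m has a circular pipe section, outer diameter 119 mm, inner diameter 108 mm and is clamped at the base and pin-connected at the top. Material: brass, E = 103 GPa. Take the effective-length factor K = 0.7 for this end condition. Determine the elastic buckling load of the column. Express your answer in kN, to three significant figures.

P_cr ≈ 364 kN

d_o = 119 mm, d_i = 108 mm
I = π(d_o⁴ − d_i⁴)/64 = π(119⁴ − 108.0⁴)/64 = 3.165×10^6 mm⁴
I = 3.165×10^6 mm⁴ = 3.165×10^-6 m⁴
Effective length L_e = K·L = 0.7 × 4.25 = 2.975 m
P_cr = π²EI / L_e² = π² × 103×10⁹ × 3.165×10^-6 / 2.975² = 3.636×10^5 N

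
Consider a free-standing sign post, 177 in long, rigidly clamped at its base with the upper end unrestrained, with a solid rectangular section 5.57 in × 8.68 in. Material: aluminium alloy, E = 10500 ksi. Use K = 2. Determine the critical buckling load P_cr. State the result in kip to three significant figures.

Buckling occurs about the weak axis: I_min = h·b³/12 with b = 5.57 in (the shorter side).
I_min = 8.68×5.57³/12 = 125.0 in⁴
Effective length L_e = K·L = 2 × 177 = 354.0 in
P_cr = π²EI / L_e² = π² × 10500×10³ × 125.0 / 354.0² = 1.034×10^5 lb

P_cr ≈ 103 kip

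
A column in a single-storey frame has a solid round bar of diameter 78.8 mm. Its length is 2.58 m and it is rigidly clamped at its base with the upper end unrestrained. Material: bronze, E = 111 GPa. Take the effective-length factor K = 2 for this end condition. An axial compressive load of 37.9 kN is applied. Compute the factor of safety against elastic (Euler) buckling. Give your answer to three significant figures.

I = πd⁴/64 = π×78.8⁴/64 = 1.893×10^6 mm⁴
I = 1.893×10^6 mm⁴ = 1.893×10^-6 m⁴
Effective length L_e = K·L = 2 × 2.58 = 5.160 m
P_cr = π²EI / L_e² = π² × 111×10⁹ × 1.893×10^-6 / 5.160² = 7.788×10^4 N
Factor of safety n = P_cr / P = 77.875 / 37.9 = 2.05

n ≈ 2.05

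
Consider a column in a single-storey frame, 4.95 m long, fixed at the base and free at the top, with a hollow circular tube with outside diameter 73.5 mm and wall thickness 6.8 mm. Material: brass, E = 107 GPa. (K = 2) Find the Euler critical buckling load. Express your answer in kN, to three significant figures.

Inner diameter d_i = 73.5 − 2×6.8 = 59.90 mm
I = π(d_o⁴ − d_i⁴)/64 = π(73.5⁴ − 59.90⁴)/64 = 8.006×10^5 mm⁴
I = 8.006×10^5 mm⁴ = 8.006×10^-7 m⁴
Effective length L_e = K·L = 2 × 4.95 = 9.900 m
P_cr = π²EI / L_e² = π² × 107×10⁹ × 8.006×10^-7 / 9.900² = 8.627×10^3 N

P_cr ≈ 8.63 kN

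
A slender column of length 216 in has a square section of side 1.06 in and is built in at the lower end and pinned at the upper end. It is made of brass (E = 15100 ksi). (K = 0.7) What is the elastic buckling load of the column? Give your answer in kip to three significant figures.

I = a⁴/12 = 1.06⁴/12 = 0.1052 in⁴
Effective length L_e = K·L = 0.7 × 216 = 151.2 in
P_cr = π²EI / L_e² = π² × 15100×10³ × 0.1052 / 151.2² = 685.8 lb

P_cr ≈ 0.686 kip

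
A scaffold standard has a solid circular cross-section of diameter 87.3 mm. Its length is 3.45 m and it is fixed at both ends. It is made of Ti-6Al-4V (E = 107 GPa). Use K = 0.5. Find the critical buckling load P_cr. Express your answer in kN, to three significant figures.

P_cr ≈ 1010 kN

I = πd⁴/64 = π×87.3⁴/64 = 2.851×10^6 mm⁴
I = 2.851×10^6 mm⁴ = 2.851×10^-6 m⁴
Effective length L_e = K·L = 0.5 × 3.45 = 1.725 m
P_cr = π²EI / L_e² = π² × 107×10⁹ × 2.851×10^-6 / 1.725² = 1.012×10^6 N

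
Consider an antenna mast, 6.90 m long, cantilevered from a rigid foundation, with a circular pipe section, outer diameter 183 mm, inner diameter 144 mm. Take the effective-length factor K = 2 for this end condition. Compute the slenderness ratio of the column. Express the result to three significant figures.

λ ≈ 237

d_o = 183 mm, d_i = 144 mm
I = π(d_o⁴ − d_i⁴)/64 = π(183⁴ − 144.0⁴)/64 = 3.395×10^7 mm⁴
A = 1.002×10^4 mm²;  r_min = √(I/A) = √(3.395×10^7/1.002×10^4) = 58.22 mm
L_e = K·L = 2 × 6.90 m = 13.80 m = 13800 mm
λ = L_e / r_min = 13800 / 58.22 = 237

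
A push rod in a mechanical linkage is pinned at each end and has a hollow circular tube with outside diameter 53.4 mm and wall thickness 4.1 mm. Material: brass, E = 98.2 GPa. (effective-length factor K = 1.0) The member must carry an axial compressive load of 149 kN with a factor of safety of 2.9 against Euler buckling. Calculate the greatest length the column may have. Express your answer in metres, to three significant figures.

L_max ≈ 0.660 m

Inner diameter d_i = 53.4 − 2×4.1 = 45.20 mm
I = π(d_o⁴ − d_i⁴)/64 = π(53.4⁴ − 45.20⁴)/64 = 1.943×10^5 mm⁴
I = 1.943×10^-7 m⁴
Required critical load P_cr = n·P = 2.9 × 149 = 432.1 kN = 4.321×10^5 N
From P_cr = π²EI/(K·L)²:  L = (1/K)·√(π²EI/P_cr) = (1/1)·√(π²×9.82×10^10×1.943×10^-7/4.321×10^5)
L = 0.660 m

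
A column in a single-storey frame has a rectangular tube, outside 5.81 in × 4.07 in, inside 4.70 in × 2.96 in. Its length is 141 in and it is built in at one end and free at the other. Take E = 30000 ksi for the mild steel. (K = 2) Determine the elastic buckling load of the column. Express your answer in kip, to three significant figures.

P_cr ≈ 83.7 kip

Weak-axis I_min = (h_o·b_o³ − h_i·b_i³)/12 with b_o = 4.07, b_i = 2.960 in (shorter outer/inner sides).
I_min = (5.81×4.07³ − 4.700×2.960³)/12 = 22.48 in⁴
Effective length L_e = K·L = 2 × 141 = 282.0 in
P_cr = π²EI / L_e² = π² × 30000×10³ × 22.48 / 282.0² = 8.372×10^4 lb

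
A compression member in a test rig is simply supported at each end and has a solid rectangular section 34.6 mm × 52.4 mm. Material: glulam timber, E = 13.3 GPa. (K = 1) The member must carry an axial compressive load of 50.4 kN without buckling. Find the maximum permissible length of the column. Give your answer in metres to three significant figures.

Buckling occurs about the weak axis: I_min = h·b³/12 with b = 34.6 mm (the shorter side).
I_min = 52.4×34.6³/12 = 1.809×10^5 mm⁴
I = 1.809×10^-7 m⁴
At the buckling limit P_cr = P = 5.040×10^4 N
From P_cr = π²EI/(K·L)²:  L = (1/K)·√(π²EI/P_cr) = (1/1)·√(π²×1.33×10^10×1.809×10^-7/5.040×10^4)
L = 0.686 m

L_max ≈ 0.686 m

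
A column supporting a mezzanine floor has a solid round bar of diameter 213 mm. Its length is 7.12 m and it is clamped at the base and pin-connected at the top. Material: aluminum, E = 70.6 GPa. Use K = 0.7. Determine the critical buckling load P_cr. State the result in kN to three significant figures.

I = πd⁴/64 = π×213⁴/64 = 1.010×10^8 mm⁴
I = 1.010×10^8 mm⁴ = 1.010×10^-4 m⁴
Effective length L_e = K·L = 0.7 × 7.12 = 4.984 m
P_cr = π²EI / L_e² = π² × 70.6×10⁹ × 1.010×10^-4 / 4.984² = 2.834×10^6 N

P_cr ≈ 2830 kN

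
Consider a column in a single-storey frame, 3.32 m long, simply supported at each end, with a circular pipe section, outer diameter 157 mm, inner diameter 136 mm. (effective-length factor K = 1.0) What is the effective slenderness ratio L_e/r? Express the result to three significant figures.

λ ≈ 63.9

d_o = 157 mm, d_i = 136 mm
I = π(d_o⁴ − d_i⁴)/64 = π(157⁴ − 136.0⁴)/64 = 1.303×10^7 mm⁴
A = 4.833×10^3 mm²;  r_min = √(I/A) = √(1.303×10^7/4.833×10^3) = 51.93 mm
L_e = K·L = 1 × 3.32 m = 3.320 m = 3320.0 mm
λ = L_e / r_min = 3320.0 / 51.93 = 63.9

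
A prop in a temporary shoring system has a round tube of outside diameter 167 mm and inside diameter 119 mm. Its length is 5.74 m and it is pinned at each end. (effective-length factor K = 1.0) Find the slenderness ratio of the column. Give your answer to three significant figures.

λ ≈ 112

d_o = 167 mm, d_i = 119 mm
I = π(d_o⁴ − d_i⁴)/64 = π(167⁴ − 119.0⁴)/64 = 2.834×10^7 mm⁴
A = 1.078×10^4 mm²;  r_min = √(I/A) = √(2.834×10^7/1.078×10^4) = 51.27 mm
L_e = K·L = 1 × 5.74 m = 5.740 m = 5740.0 mm
λ = L_e / r_min = 5740.0 / 51.27 = 112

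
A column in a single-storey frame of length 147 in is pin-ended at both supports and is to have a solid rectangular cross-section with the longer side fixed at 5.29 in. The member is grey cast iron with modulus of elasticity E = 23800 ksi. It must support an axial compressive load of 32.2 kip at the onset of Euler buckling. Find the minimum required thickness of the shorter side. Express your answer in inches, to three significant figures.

L_e = K·L = 1 × 147 = 147.0 in
Required I = P_cr·L_e²/(π²E) = 3.220×10^4 × 147.0² / (π² × 2.38×10^7) = 2.962 in⁴
Rectangle, weak axis: I_min = h·b³/12 with h = 5.29 in fixed  ⇒  b = (12I/h)^(1/3) = 1.89 in

b ≈ 1.89 in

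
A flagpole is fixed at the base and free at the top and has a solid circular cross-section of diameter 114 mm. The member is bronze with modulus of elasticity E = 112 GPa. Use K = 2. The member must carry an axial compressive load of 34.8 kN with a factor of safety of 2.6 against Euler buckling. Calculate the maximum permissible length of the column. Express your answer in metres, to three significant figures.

L_max ≈ 5.03 m

I = πd⁴/64 = π×114⁴/64 = 8.291×10^6 mm⁴
I = 8.291×10^-6 m⁴
Required critical load P_cr = n·P = 2.6 × 34.8 = 90.48 kN = 9.048×10^4 N
From P_cr = π²EI/(K·L)²:  L = (1/K)·√(π²EI/P_cr) = (1/2)·√(π²×1.12×10^11×8.291×10^-6/9.048×10^4)
L = 5.03 m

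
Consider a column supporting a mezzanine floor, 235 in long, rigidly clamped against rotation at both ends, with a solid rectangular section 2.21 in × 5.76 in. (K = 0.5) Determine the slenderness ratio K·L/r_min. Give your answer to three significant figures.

Buckling occurs about the weak axis: I_min = h·b³/12 with b = 2.21 in (the shorter side).
I_min = 5.76×2.21³/12 = 5.181 in⁴
A = 12.73 in²;  r_min = √(I/A) = √(5.181/12.73) = 0.6380 in
L_e = K·L = 0.5 × 235 = 117.5 in
λ = L_e / r_min = 117.50 / 0.6380 = 184

λ ≈ 184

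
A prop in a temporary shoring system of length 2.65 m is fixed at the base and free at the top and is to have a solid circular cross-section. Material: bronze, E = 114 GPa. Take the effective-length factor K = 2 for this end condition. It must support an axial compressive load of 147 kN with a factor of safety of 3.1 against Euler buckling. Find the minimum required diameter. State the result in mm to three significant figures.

Required P_cr = n·P = 3.1 × 147 = 455.7 kN
L_e = K·L = 2 × 2.65 = 5.300 m
Required I = P_cr·L_e²/(π²E) = 4.557×10^5 × 5.300² / (π² × 1.14×10^11) = 1.138×10^-5 m⁴
I_req = 1.138×10^7 mm⁴
Solid circle: I = πd⁴/64  ⇒  d = (64I/π)^(1/4) = (64×1.138×10^7/π)^(1/4) = 123 mm

d ≈ 123 mm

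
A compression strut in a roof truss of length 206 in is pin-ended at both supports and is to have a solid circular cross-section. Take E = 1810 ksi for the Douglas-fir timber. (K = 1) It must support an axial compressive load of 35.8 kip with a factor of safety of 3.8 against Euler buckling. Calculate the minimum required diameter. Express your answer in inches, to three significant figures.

d ≈ 9.01 in

Required P_cr = n·P = 3.8 × 35.8 = 136.0 kip
L_e = K·L = 1 × 206 = 206.0 in
Required I = P_cr·L_e²/(π²E) = 1.360×10^5 × 206.0² / (π² × 1.81×10^6) = 323.2 in⁴
Solid circle: I = πd⁴/64  ⇒  d = (64I/π)^(1/4) = (64×323.2/π)^(1/4) = 9.01 in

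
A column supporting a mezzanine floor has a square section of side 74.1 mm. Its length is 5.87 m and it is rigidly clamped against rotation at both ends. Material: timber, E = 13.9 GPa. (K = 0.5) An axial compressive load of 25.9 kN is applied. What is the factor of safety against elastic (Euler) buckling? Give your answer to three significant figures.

n ≈ 1.54

I = a⁴/12 = 74.1⁴/12 = 2.512×10^6 mm⁴
I = 2.512×10^6 mm⁴ = 2.512×10^-6 m⁴
Effective length L_e = K·L = 0.5 × 5.87 = 2.935 m
P_cr = π²EI / L_e² = π² × 13.9×10⁹ × 2.512×10^-6 / 2.935² = 4.001×10^4 N
Factor of safety n = P_cr / P = 40.012 / 25.9 = 1.54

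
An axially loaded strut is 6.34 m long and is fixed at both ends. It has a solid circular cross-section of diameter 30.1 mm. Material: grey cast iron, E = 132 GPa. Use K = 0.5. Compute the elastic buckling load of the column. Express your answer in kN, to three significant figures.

P_cr ≈ 5.22 kN

I = πd⁴/64 = π×30.1⁴/64 = 4.029×10^4 mm⁴
I = 4.029×10^4 mm⁴ = 4.029×10^-8 m⁴
Effective length L_e = K·L = 0.5 × 6.34 = 3.170 m
P_cr = π²EI / L_e² = π² × 132×10⁹ × 4.029×10^-8 / 3.170² = 5.224×10^3 N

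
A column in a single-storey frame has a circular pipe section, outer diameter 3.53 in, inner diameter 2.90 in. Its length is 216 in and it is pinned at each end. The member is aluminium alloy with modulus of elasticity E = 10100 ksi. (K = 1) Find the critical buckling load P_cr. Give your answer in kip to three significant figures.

P_cr ≈ 8.87 kip

d_o = 3.53 in, d_i = 2.90 in
I = π(d_o⁴ − d_i⁴)/64 = π(3.53⁴ − 2.900⁴)/64 = 4.150 in⁴
Effective length L_e = K·L = 1 × 216 = 216.0 in
P_cr = π²EI / L_e² = π² × 10100×10³ × 4.150 / 216.0² = 8.867×10^3 lb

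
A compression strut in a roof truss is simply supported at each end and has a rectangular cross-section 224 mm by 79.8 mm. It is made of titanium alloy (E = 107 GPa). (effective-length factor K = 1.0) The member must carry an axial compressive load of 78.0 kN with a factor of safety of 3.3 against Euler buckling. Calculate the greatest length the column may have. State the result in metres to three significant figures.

Buckling occurs about the weak axis: I_min = h·b³/12 with b = 79.8 mm (the shorter side).
I_min = 224×79.8³/12 = 9.486×10^6 mm⁴
I = 9.486×10^-6 m⁴
Required critical load P_cr = n·P = 3.3 × 78.0 = 257.4 kN = 2.574×10^5 N
From P_cr = π²EI/(K·L)²:  L = (1/K)·√(π²EI/P_cr) = (1/1)·√(π²×1.07×10^11×9.486×10^-6/2.574×10^5)
L = 6.24 m

L_max ≈ 6.24 m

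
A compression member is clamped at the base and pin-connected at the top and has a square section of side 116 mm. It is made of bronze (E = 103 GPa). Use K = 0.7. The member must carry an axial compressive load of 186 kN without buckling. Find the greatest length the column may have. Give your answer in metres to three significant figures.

L_max ≈ 13.0 m

I = a⁴/12 = 116⁴/12 = 1.509×10^7 mm⁴
I = 1.509×10^-5 m⁴
At the buckling limit P_cr = P = 1.860×10^5 N
From P_cr = π²EI/(K·L)²:  L = (1/K)·√(π²EI/P_cr) = (1/0.7)·√(π²×1.03×10^11×1.509×10^-5/1.860×10^5)
L = 13.0 m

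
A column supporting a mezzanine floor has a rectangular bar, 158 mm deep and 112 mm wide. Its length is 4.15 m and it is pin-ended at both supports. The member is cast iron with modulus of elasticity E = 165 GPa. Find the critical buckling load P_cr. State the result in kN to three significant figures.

P_cr ≈ 1750 kN

Buckling occurs about the weak axis: I_min = h·b³/12 with b = 112 mm (the shorter side).
I_min = 158×112³/12 = 1.850×10^7 mm⁴
I = 1.850×10^7 mm⁴ = 1.850×10^-5 m⁴
Effective length L_e = K·L = 1 × 4.15 = 4.150 m
P_cr = π²EI / L_e² = π² × 165×10⁹ × 1.850×10^-5 / 4.150² = 1.749×10^6 N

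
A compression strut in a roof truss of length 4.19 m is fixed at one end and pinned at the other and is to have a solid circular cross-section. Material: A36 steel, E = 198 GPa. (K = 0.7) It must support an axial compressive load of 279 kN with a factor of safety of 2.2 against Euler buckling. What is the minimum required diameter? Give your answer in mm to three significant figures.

Required P_cr = n·P = 2.2 × 279 = 613.8 kN
L_e = K·L = 0.7 × 4.19 = 2.933 m
Required I = P_cr·L_e²/(π²E) = 6.138×10^5 × 2.933² / (π² × 1.98×10^11) = 2.702×10^-6 m⁴
I_req = 2.702×10^6 mm⁴
Solid circle: I = πd⁴/64  ⇒  d = (64I/π)^(1/4) = (64×2.702×10^6/π)^(1/4) = 86.1 mm

d ≈ 86.1 mm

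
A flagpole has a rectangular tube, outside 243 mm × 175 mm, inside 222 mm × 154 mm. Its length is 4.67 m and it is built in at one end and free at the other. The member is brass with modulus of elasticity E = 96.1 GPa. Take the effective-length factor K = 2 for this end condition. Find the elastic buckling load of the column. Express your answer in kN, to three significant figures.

P_cr ≈ 445 kN

Weak-axis I_min = (h_o·b_o³ − h_i·b_i³)/12 with b_o = 175, b_i = 154.0 mm (shorter outer/inner sides).
I_min = (243×175³ − 222.0×154.0³)/12 = 4.096×10^7 mm⁴
I = 4.096×10^7 mm⁴ = 4.096×10^-5 m⁴
Effective length L_e = K·L = 2 × 4.67 = 9.340 m
P_cr = π²EI / L_e² = π² × 96.1×10⁹ × 4.096×10^-5 / 9.340² = 4.453×10^5 N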